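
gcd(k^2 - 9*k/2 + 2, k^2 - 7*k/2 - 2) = k - 4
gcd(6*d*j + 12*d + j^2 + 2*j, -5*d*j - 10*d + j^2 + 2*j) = j + 2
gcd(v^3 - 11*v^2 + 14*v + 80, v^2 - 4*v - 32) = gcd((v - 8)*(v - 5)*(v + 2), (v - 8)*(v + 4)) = v - 8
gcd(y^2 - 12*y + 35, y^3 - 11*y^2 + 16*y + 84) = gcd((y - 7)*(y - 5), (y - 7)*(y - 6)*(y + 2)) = y - 7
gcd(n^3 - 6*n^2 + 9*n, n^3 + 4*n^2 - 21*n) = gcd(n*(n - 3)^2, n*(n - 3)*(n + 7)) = n^2 - 3*n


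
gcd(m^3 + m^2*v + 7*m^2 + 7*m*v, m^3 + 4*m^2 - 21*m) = m^2 + 7*m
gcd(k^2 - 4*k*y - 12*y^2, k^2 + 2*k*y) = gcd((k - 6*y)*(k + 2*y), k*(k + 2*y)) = k + 2*y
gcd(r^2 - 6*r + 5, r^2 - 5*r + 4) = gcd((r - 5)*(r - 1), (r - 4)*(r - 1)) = r - 1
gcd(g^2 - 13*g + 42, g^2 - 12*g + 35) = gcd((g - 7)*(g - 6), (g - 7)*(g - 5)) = g - 7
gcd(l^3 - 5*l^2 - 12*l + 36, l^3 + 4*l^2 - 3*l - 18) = l^2 + l - 6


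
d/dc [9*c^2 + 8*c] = 18*c + 8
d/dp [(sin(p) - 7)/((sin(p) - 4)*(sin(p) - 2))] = (14*sin(p) + cos(p)^2 - 35)*cos(p)/((sin(p) - 4)^2*(sin(p) - 2)^2)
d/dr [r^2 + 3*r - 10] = 2*r + 3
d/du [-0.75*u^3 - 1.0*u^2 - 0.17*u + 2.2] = -2.25*u^2 - 2.0*u - 0.17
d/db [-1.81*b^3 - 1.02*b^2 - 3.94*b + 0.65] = -5.43*b^2 - 2.04*b - 3.94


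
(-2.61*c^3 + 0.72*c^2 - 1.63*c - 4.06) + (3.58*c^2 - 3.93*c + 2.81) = -2.61*c^3 + 4.3*c^2 - 5.56*c - 1.25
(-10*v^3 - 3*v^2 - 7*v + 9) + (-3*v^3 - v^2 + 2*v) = -13*v^3 - 4*v^2 - 5*v + 9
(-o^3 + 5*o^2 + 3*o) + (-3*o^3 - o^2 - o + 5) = -4*o^3 + 4*o^2 + 2*o + 5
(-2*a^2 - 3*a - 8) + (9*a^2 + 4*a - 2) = 7*a^2 + a - 10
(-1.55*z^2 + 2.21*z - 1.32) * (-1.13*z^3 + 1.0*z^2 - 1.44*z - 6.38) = 1.7515*z^5 - 4.0473*z^4 + 5.9336*z^3 + 5.3866*z^2 - 12.199*z + 8.4216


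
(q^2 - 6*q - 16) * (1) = q^2 - 6*q - 16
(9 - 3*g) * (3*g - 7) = -9*g^2 + 48*g - 63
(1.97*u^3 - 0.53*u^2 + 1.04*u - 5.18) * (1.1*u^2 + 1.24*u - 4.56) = 2.167*u^5 + 1.8598*u^4 - 8.4964*u^3 - 1.9916*u^2 - 11.1656*u + 23.6208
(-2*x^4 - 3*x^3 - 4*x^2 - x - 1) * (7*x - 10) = -14*x^5 - x^4 + 2*x^3 + 33*x^2 + 3*x + 10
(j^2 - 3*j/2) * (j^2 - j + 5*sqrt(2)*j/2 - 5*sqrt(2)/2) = j^4 - 5*j^3/2 + 5*sqrt(2)*j^3/2 - 25*sqrt(2)*j^2/4 + 3*j^2/2 + 15*sqrt(2)*j/4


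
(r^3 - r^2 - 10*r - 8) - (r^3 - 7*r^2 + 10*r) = 6*r^2 - 20*r - 8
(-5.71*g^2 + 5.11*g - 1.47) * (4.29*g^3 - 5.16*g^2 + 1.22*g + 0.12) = -24.4959*g^5 + 51.3855*g^4 - 39.6401*g^3 + 13.1342*g^2 - 1.1802*g - 0.1764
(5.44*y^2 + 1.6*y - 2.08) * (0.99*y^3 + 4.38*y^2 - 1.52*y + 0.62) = 5.3856*y^5 + 25.4112*y^4 - 3.32*y^3 - 8.1696*y^2 + 4.1536*y - 1.2896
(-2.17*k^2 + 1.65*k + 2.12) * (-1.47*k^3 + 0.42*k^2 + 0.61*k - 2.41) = 3.1899*k^5 - 3.3369*k^4 - 3.7471*k^3 + 7.1266*k^2 - 2.6833*k - 5.1092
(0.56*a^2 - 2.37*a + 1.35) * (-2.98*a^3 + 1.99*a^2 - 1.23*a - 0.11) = -1.6688*a^5 + 8.177*a^4 - 9.4281*a^3 + 5.54*a^2 - 1.3998*a - 0.1485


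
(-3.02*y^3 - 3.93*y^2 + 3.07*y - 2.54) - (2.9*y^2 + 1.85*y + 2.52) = -3.02*y^3 - 6.83*y^2 + 1.22*y - 5.06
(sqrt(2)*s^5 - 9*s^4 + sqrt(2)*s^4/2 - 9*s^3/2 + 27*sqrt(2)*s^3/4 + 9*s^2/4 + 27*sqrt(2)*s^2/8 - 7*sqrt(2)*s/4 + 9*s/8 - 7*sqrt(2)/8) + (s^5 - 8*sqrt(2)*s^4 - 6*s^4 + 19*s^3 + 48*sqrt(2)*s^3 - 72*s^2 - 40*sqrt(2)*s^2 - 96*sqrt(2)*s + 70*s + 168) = s^5 + sqrt(2)*s^5 - 15*s^4 - 15*sqrt(2)*s^4/2 + 29*s^3/2 + 219*sqrt(2)*s^3/4 - 279*s^2/4 - 293*sqrt(2)*s^2/8 - 391*sqrt(2)*s/4 + 569*s/8 - 7*sqrt(2)/8 + 168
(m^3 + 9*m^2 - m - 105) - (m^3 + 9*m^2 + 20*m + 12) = -21*m - 117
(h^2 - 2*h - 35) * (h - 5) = h^3 - 7*h^2 - 25*h + 175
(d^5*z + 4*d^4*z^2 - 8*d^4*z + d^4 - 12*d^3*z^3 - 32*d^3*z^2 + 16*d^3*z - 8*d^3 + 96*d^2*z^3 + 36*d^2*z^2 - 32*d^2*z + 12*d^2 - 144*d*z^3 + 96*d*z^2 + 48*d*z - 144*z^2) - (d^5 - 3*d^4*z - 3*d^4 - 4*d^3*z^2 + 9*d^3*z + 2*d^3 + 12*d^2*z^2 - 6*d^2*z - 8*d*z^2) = d^5*z - d^5 + 4*d^4*z^2 - 5*d^4*z + 4*d^4 - 12*d^3*z^3 - 28*d^3*z^2 + 7*d^3*z - 10*d^3 + 96*d^2*z^3 + 24*d^2*z^2 - 26*d^2*z + 12*d^2 - 144*d*z^3 + 104*d*z^2 + 48*d*z - 144*z^2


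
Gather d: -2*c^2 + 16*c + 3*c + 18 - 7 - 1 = -2*c^2 + 19*c + 10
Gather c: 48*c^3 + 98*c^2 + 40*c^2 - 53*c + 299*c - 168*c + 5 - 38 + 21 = 48*c^3 + 138*c^2 + 78*c - 12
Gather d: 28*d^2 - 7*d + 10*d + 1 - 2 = 28*d^2 + 3*d - 1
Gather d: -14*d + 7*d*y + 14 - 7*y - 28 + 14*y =d*(7*y - 14) + 7*y - 14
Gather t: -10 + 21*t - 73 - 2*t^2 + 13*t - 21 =-2*t^2 + 34*t - 104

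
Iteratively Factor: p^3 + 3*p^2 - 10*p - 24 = (p - 3)*(p^2 + 6*p + 8) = (p - 3)*(p + 4)*(p + 2)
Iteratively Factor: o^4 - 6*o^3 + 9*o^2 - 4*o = (o - 1)*(o^3 - 5*o^2 + 4*o) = o*(o - 1)*(o^2 - 5*o + 4) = o*(o - 1)^2*(o - 4)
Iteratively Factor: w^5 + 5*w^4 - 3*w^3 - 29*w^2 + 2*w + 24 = (w + 1)*(w^4 + 4*w^3 - 7*w^2 - 22*w + 24) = (w - 1)*(w + 1)*(w^3 + 5*w^2 - 2*w - 24) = (w - 2)*(w - 1)*(w + 1)*(w^2 + 7*w + 12) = (w - 2)*(w - 1)*(w + 1)*(w + 3)*(w + 4)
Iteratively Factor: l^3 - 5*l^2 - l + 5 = (l - 5)*(l^2 - 1) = (l - 5)*(l - 1)*(l + 1)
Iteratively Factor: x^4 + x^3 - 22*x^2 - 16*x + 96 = (x - 2)*(x^3 + 3*x^2 - 16*x - 48) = (x - 2)*(x + 4)*(x^2 - x - 12) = (x - 2)*(x + 3)*(x + 4)*(x - 4)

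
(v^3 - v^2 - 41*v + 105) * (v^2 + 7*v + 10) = v^5 + 6*v^4 - 38*v^3 - 192*v^2 + 325*v + 1050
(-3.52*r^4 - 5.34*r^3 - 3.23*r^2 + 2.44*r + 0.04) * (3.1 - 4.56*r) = 16.0512*r^5 + 13.4384*r^4 - 1.8252*r^3 - 21.1394*r^2 + 7.3816*r + 0.124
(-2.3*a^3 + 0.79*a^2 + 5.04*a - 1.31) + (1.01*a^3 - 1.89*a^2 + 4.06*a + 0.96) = -1.29*a^3 - 1.1*a^2 + 9.1*a - 0.35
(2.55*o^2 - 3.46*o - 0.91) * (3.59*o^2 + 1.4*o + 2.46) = 9.1545*o^4 - 8.8514*o^3 - 1.8379*o^2 - 9.7856*o - 2.2386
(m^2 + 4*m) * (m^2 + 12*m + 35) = m^4 + 16*m^3 + 83*m^2 + 140*m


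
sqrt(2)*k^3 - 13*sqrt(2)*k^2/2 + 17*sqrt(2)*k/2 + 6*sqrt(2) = (k - 4)*(k - 3)*(sqrt(2)*k + sqrt(2)/2)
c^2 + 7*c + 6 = (c + 1)*(c + 6)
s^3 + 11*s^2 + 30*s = s*(s + 5)*(s + 6)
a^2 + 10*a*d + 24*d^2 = (a + 4*d)*(a + 6*d)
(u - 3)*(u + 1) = u^2 - 2*u - 3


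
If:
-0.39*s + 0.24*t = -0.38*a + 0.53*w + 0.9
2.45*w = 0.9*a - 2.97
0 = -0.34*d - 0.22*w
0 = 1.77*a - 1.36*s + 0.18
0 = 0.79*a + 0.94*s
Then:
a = -0.06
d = 0.80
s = 0.05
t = 1.21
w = -1.23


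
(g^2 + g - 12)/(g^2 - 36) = (g^2 + g - 12)/(g^2 - 36)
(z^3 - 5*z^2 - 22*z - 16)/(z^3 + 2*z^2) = 1 - 7/z - 8/z^2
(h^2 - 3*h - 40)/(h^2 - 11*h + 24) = (h + 5)/(h - 3)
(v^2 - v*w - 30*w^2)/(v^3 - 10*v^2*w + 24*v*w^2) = (v + 5*w)/(v*(v - 4*w))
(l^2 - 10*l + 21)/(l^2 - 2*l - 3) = (l - 7)/(l + 1)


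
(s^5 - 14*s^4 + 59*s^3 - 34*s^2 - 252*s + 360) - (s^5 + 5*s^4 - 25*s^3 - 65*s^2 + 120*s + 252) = -19*s^4 + 84*s^3 + 31*s^2 - 372*s + 108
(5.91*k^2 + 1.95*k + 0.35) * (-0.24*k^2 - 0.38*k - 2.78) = -1.4184*k^4 - 2.7138*k^3 - 17.2548*k^2 - 5.554*k - 0.973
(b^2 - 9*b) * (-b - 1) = -b^3 + 8*b^2 + 9*b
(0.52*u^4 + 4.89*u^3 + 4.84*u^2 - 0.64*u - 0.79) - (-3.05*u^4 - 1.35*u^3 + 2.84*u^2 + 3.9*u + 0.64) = 3.57*u^4 + 6.24*u^3 + 2.0*u^2 - 4.54*u - 1.43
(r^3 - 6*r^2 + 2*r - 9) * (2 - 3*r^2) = -3*r^5 + 18*r^4 - 4*r^3 + 15*r^2 + 4*r - 18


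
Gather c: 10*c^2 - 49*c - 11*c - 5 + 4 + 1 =10*c^2 - 60*c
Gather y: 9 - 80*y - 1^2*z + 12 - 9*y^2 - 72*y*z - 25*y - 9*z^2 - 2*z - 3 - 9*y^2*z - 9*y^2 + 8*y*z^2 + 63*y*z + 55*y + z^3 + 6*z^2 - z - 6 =y^2*(-9*z - 18) + y*(8*z^2 - 9*z - 50) + z^3 - 3*z^2 - 4*z + 12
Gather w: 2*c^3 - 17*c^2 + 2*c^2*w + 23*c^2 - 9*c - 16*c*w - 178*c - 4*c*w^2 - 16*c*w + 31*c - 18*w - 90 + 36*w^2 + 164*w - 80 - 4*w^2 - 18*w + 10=2*c^3 + 6*c^2 - 156*c + w^2*(32 - 4*c) + w*(2*c^2 - 32*c + 128) - 160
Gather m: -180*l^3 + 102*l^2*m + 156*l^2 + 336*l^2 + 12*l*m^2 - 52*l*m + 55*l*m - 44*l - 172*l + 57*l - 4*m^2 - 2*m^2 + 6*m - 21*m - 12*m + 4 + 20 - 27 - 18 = -180*l^3 + 492*l^2 - 159*l + m^2*(12*l - 6) + m*(102*l^2 + 3*l - 27) - 21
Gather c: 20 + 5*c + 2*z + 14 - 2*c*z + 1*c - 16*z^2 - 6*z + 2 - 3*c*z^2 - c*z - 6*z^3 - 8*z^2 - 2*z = c*(-3*z^2 - 3*z + 6) - 6*z^3 - 24*z^2 - 6*z + 36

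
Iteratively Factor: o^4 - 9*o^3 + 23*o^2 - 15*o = (o)*(o^3 - 9*o^2 + 23*o - 15) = o*(o - 3)*(o^2 - 6*o + 5) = o*(o - 3)*(o - 1)*(o - 5)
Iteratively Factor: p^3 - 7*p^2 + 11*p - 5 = (p - 1)*(p^2 - 6*p + 5) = (p - 5)*(p - 1)*(p - 1)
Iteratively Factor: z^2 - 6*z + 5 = (z - 1)*(z - 5)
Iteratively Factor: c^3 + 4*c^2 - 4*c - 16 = (c + 4)*(c^2 - 4) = (c - 2)*(c + 4)*(c + 2)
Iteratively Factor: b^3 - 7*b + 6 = (b + 3)*(b^2 - 3*b + 2) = (b - 1)*(b + 3)*(b - 2)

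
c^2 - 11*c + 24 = (c - 8)*(c - 3)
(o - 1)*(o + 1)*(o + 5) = o^3 + 5*o^2 - o - 5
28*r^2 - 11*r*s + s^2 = (-7*r + s)*(-4*r + s)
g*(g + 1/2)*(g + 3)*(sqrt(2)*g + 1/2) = sqrt(2)*g^4 + g^3/2 + 7*sqrt(2)*g^3/2 + 7*g^2/4 + 3*sqrt(2)*g^2/2 + 3*g/4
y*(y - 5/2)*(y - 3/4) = y^3 - 13*y^2/4 + 15*y/8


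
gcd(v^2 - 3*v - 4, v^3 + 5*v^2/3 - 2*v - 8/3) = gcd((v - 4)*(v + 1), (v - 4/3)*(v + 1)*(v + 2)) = v + 1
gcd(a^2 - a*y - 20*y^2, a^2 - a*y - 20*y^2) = -a^2 + a*y + 20*y^2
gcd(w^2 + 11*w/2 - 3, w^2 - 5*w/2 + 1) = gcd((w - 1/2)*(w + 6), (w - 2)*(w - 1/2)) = w - 1/2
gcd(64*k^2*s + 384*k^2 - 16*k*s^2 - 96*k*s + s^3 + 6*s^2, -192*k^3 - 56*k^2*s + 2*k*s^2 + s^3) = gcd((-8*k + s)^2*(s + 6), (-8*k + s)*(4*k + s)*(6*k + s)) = -8*k + s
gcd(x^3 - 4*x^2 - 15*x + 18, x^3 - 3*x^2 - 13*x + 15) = x^2 + 2*x - 3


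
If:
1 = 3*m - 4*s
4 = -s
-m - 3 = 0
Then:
No Solution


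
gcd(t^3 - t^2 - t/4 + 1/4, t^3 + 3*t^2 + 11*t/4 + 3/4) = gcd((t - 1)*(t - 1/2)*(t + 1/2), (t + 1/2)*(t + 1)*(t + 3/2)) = t + 1/2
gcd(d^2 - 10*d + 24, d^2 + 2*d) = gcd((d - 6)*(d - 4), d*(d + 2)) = 1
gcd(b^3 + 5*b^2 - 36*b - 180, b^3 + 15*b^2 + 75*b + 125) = b + 5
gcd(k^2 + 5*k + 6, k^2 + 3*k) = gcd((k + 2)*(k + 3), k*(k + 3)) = k + 3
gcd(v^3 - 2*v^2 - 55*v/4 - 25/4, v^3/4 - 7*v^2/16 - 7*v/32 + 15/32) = 1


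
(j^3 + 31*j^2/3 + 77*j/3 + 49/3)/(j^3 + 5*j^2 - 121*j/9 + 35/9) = 3*(3*j^2 + 10*j + 7)/(9*j^2 - 18*j + 5)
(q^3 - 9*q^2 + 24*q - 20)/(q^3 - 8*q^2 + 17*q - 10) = (q - 2)/(q - 1)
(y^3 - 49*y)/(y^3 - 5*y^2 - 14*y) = (y + 7)/(y + 2)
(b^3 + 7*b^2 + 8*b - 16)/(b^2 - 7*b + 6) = (b^2 + 8*b + 16)/(b - 6)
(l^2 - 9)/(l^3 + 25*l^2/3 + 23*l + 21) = 3*(l - 3)/(3*l^2 + 16*l + 21)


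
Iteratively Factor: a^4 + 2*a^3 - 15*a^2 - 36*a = (a + 3)*(a^3 - a^2 - 12*a) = (a + 3)^2*(a^2 - 4*a) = a*(a + 3)^2*(a - 4)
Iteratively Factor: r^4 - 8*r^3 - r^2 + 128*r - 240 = (r + 4)*(r^3 - 12*r^2 + 47*r - 60) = (r - 5)*(r + 4)*(r^2 - 7*r + 12) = (r - 5)*(r - 3)*(r + 4)*(r - 4)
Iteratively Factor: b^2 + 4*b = (b)*(b + 4)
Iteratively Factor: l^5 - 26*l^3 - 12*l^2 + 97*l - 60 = (l + 3)*(l^4 - 3*l^3 - 17*l^2 + 39*l - 20) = (l - 5)*(l + 3)*(l^3 + 2*l^2 - 7*l + 4) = (l - 5)*(l - 1)*(l + 3)*(l^2 + 3*l - 4) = (l - 5)*(l - 1)*(l + 3)*(l + 4)*(l - 1)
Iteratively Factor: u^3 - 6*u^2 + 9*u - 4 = (u - 1)*(u^2 - 5*u + 4) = (u - 1)^2*(u - 4)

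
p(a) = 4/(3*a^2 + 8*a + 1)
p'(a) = 4*(-6*a - 8)/(3*a^2 + 8*a + 1)^2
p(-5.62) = 0.08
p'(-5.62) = 0.04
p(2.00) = 0.14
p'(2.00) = -0.10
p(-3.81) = 0.28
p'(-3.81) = 0.30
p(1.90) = 0.15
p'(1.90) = -0.11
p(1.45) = 0.21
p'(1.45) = -0.19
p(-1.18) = -0.94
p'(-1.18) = -0.20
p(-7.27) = 0.04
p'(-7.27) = 0.01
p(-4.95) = 0.11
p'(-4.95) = 0.07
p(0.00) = 4.00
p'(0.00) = -32.00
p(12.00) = 0.01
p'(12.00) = 0.00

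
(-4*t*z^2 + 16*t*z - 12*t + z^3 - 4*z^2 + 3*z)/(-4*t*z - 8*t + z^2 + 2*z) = (z^2 - 4*z + 3)/(z + 2)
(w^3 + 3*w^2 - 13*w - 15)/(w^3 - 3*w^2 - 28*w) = (-w^3 - 3*w^2 + 13*w + 15)/(w*(-w^2 + 3*w + 28))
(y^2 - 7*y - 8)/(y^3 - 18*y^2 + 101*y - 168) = (y + 1)/(y^2 - 10*y + 21)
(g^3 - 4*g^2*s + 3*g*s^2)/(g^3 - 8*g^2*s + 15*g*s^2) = (-g + s)/(-g + 5*s)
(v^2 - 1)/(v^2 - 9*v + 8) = (v + 1)/(v - 8)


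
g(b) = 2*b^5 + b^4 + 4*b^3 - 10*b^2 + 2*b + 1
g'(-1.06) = 44.54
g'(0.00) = 2.00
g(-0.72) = -7.24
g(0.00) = 1.00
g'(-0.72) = 23.82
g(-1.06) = -18.53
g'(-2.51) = 461.46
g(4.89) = 6403.26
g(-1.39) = -38.49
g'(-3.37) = 1342.38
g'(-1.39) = 79.57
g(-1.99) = -120.84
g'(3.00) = 968.00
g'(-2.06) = 239.24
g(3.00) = 592.00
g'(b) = 10*b^4 + 4*b^3 + 12*b^2 - 20*b + 2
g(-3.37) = -1012.74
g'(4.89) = 6376.75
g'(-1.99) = 214.62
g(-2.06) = -136.71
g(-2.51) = -289.83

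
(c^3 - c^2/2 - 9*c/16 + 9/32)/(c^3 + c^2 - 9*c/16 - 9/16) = (c - 1/2)/(c + 1)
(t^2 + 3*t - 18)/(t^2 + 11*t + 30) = (t - 3)/(t + 5)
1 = 1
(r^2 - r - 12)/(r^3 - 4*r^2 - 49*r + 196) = (r + 3)/(r^2 - 49)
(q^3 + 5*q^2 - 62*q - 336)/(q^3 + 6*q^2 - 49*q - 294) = (q - 8)/(q - 7)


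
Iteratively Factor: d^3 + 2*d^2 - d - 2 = (d + 2)*(d^2 - 1) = (d - 1)*(d + 2)*(d + 1)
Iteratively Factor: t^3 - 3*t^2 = (t)*(t^2 - 3*t) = t^2*(t - 3)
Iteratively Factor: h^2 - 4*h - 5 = (h + 1)*(h - 5)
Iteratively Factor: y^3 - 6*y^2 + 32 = (y - 4)*(y^2 - 2*y - 8) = (y - 4)^2*(y + 2)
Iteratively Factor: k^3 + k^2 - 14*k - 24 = (k - 4)*(k^2 + 5*k + 6) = (k - 4)*(k + 2)*(k + 3)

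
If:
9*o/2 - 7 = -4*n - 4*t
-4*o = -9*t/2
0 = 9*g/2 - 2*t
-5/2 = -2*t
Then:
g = 5/9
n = -277/256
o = 45/32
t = 5/4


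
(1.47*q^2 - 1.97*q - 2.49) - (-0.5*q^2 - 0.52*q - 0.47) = 1.97*q^2 - 1.45*q - 2.02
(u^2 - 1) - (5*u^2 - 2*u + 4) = -4*u^2 + 2*u - 5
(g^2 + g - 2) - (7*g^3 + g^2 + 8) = -7*g^3 + g - 10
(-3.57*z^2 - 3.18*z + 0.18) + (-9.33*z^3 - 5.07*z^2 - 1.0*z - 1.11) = -9.33*z^3 - 8.64*z^2 - 4.18*z - 0.93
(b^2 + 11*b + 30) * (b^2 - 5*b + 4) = b^4 + 6*b^3 - 21*b^2 - 106*b + 120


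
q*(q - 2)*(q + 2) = q^3 - 4*q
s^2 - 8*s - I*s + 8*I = (s - 8)*(s - I)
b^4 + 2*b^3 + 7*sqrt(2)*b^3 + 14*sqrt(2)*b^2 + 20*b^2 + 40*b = b*(b + 2)*(b + 2*sqrt(2))*(b + 5*sqrt(2))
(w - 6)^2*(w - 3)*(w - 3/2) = w^4 - 33*w^3/2 + 189*w^2/2 - 216*w + 162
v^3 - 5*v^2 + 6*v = v*(v - 3)*(v - 2)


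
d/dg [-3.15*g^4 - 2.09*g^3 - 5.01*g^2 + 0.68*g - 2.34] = -12.6*g^3 - 6.27*g^2 - 10.02*g + 0.68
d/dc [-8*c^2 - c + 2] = -16*c - 1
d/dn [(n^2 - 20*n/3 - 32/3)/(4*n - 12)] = (3*n^2 - 18*n + 92)/(12*(n^2 - 6*n + 9))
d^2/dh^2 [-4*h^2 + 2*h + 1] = -8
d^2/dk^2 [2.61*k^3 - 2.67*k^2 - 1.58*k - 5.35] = 15.66*k - 5.34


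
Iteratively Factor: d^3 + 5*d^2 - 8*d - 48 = (d + 4)*(d^2 + d - 12) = (d - 3)*(d + 4)*(d + 4)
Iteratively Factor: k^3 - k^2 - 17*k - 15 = (k - 5)*(k^2 + 4*k + 3) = (k - 5)*(k + 3)*(k + 1)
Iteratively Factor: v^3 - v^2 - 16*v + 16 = (v + 4)*(v^2 - 5*v + 4) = (v - 4)*(v + 4)*(v - 1)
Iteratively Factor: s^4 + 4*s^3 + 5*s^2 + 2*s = (s + 2)*(s^3 + 2*s^2 + s) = (s + 1)*(s + 2)*(s^2 + s) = s*(s + 1)*(s + 2)*(s + 1)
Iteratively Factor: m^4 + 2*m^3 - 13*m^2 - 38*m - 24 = (m + 2)*(m^3 - 13*m - 12) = (m + 1)*(m + 2)*(m^2 - m - 12) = (m - 4)*(m + 1)*(m + 2)*(m + 3)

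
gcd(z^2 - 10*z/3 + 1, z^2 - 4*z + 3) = z - 3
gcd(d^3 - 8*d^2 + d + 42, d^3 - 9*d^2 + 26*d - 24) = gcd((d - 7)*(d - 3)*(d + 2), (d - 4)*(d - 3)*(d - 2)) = d - 3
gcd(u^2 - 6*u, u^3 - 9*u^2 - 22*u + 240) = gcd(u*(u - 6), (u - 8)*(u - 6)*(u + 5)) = u - 6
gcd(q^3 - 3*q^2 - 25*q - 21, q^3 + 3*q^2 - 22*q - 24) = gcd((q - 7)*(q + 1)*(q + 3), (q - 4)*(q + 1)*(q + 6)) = q + 1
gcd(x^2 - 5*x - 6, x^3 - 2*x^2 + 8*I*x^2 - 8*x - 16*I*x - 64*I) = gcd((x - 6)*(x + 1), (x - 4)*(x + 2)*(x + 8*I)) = 1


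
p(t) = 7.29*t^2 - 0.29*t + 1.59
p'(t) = 14.58*t - 0.29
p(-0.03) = 1.61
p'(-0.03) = -0.73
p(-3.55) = 94.49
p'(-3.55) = -52.05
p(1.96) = 29.03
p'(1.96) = 28.29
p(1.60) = 19.79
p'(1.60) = 23.04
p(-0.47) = 3.34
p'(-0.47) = -7.14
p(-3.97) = 117.64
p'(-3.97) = -58.17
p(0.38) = 2.53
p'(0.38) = 5.25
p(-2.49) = 47.51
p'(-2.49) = -36.59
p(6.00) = 262.29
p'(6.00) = 87.19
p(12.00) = 1047.87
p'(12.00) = 174.67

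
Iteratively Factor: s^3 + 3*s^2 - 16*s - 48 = (s + 4)*(s^2 - s - 12) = (s + 3)*(s + 4)*(s - 4)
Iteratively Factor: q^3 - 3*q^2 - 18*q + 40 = (q - 5)*(q^2 + 2*q - 8) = (q - 5)*(q - 2)*(q + 4)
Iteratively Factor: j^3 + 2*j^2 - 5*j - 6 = (j - 2)*(j^2 + 4*j + 3) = (j - 2)*(j + 3)*(j + 1)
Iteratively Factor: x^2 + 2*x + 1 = (x + 1)*(x + 1)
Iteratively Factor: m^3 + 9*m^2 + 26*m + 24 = (m + 3)*(m^2 + 6*m + 8) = (m + 3)*(m + 4)*(m + 2)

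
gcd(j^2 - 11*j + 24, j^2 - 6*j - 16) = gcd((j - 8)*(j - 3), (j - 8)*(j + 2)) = j - 8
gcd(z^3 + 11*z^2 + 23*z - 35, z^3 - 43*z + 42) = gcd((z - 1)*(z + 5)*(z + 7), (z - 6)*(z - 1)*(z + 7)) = z^2 + 6*z - 7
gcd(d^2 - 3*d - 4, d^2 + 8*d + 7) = d + 1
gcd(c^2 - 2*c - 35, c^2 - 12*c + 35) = c - 7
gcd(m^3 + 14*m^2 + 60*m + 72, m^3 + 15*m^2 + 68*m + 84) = m^2 + 8*m + 12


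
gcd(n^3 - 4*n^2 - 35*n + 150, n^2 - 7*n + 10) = n - 5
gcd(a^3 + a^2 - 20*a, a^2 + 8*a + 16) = 1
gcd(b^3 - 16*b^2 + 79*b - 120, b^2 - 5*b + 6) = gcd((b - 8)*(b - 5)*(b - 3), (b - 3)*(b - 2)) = b - 3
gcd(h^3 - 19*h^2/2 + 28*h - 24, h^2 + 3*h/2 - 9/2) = h - 3/2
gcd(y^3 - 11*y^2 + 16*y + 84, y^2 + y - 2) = y + 2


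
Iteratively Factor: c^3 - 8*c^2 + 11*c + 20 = (c - 4)*(c^2 - 4*c - 5) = (c - 5)*(c - 4)*(c + 1)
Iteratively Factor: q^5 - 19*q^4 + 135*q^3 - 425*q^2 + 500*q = (q - 5)*(q^4 - 14*q^3 + 65*q^2 - 100*q) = (q - 5)^2*(q^3 - 9*q^2 + 20*q) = (q - 5)^2*(q - 4)*(q^2 - 5*q) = q*(q - 5)^2*(q - 4)*(q - 5)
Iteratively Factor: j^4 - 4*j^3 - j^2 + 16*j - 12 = (j - 1)*(j^3 - 3*j^2 - 4*j + 12) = (j - 3)*(j - 1)*(j^2 - 4) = (j - 3)*(j - 1)*(j + 2)*(j - 2)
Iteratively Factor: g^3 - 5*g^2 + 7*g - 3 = (g - 1)*(g^2 - 4*g + 3) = (g - 1)^2*(g - 3)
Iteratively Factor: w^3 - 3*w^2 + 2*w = (w)*(w^2 - 3*w + 2) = w*(w - 2)*(w - 1)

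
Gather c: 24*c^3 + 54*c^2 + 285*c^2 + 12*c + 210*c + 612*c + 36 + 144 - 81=24*c^3 + 339*c^2 + 834*c + 99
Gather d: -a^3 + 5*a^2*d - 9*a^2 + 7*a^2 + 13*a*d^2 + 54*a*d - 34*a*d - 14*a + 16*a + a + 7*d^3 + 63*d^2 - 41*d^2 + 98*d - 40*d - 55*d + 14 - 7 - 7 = -a^3 - 2*a^2 + 3*a + 7*d^3 + d^2*(13*a + 22) + d*(5*a^2 + 20*a + 3)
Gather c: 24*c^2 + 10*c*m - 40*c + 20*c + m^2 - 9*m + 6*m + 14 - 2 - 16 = 24*c^2 + c*(10*m - 20) + m^2 - 3*m - 4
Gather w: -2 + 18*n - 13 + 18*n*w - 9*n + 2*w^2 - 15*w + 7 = 9*n + 2*w^2 + w*(18*n - 15) - 8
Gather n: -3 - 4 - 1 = -8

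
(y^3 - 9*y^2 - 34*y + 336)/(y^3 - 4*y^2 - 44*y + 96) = (y - 7)/(y - 2)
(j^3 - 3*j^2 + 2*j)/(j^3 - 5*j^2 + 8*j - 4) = j/(j - 2)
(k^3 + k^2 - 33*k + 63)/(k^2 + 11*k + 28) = (k^2 - 6*k + 9)/(k + 4)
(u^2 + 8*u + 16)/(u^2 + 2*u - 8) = (u + 4)/(u - 2)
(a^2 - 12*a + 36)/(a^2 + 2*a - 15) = (a^2 - 12*a + 36)/(a^2 + 2*a - 15)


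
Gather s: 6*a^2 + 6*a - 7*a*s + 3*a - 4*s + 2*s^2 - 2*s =6*a^2 + 9*a + 2*s^2 + s*(-7*a - 6)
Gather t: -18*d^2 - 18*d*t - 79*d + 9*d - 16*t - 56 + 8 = -18*d^2 - 70*d + t*(-18*d - 16) - 48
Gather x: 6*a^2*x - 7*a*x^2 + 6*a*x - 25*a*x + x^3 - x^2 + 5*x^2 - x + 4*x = x^3 + x^2*(4 - 7*a) + x*(6*a^2 - 19*a + 3)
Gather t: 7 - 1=6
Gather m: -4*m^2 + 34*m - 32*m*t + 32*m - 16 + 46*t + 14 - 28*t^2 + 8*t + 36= -4*m^2 + m*(66 - 32*t) - 28*t^2 + 54*t + 34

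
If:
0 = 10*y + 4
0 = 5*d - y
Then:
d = -2/25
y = -2/5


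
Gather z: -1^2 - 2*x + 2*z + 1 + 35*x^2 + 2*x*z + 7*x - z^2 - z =35*x^2 + 5*x - z^2 + z*(2*x + 1)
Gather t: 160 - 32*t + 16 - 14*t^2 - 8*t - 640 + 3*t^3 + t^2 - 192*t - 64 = 3*t^3 - 13*t^2 - 232*t - 528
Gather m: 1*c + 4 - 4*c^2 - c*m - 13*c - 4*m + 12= -4*c^2 - 12*c + m*(-c - 4) + 16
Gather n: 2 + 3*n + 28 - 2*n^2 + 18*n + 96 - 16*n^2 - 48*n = -18*n^2 - 27*n + 126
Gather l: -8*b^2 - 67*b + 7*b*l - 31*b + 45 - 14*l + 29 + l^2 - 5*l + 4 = -8*b^2 - 98*b + l^2 + l*(7*b - 19) + 78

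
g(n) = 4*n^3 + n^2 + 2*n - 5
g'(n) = 12*n^2 + 2*n + 2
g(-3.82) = -221.02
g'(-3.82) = 169.47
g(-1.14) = -11.91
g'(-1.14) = 15.32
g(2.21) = 47.48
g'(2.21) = 65.03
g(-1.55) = -20.59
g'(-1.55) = 27.73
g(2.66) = 82.68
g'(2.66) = 92.23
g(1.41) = 11.02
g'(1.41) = 28.68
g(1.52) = 14.40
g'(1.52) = 32.76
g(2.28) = 52.17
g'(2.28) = 68.94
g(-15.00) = -13310.00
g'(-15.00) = 2672.00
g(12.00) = 7075.00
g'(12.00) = 1754.00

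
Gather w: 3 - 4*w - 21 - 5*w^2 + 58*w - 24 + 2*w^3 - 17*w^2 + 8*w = 2*w^3 - 22*w^2 + 62*w - 42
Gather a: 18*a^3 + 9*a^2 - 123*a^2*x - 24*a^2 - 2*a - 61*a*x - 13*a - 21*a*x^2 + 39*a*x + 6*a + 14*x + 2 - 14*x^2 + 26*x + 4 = 18*a^3 + a^2*(-123*x - 15) + a*(-21*x^2 - 22*x - 9) - 14*x^2 + 40*x + 6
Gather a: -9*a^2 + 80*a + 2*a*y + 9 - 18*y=-9*a^2 + a*(2*y + 80) - 18*y + 9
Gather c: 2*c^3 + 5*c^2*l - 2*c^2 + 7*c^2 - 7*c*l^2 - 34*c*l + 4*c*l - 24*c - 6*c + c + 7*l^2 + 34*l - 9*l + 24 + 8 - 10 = 2*c^3 + c^2*(5*l + 5) + c*(-7*l^2 - 30*l - 29) + 7*l^2 + 25*l + 22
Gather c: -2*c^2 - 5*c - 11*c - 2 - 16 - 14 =-2*c^2 - 16*c - 32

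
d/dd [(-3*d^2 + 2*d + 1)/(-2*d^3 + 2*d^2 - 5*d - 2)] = (-6*d^4 + 8*d^3 + 17*d^2 + 8*d + 1)/(4*d^6 - 8*d^5 + 24*d^4 - 12*d^3 + 17*d^2 + 20*d + 4)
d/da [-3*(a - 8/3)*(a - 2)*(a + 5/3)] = -9*a^2 + 18*a + 22/3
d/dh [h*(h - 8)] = 2*h - 8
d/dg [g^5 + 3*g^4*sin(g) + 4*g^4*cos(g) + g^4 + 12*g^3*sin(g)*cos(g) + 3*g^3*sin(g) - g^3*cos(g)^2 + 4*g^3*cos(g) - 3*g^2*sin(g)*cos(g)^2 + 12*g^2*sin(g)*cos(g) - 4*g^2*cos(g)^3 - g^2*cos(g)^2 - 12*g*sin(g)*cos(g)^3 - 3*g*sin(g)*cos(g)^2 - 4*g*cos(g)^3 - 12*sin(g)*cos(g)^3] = -4*g^4*sin(g) + 3*g^4*cos(g) + 5*g^4 + 8*g^3*sin(g) + g^3*sin(2*g) + 19*g^3*cos(g) + 12*g^3*cos(2*g) + 4*g^3 + 12*g^2*sin(g) + 19*g^2*sin(2*g) + 3*g^2*sin(3*g) + 45*g^2*cos(g)/4 + 21*g^2*cos(2*g)/2 - 9*g^2*cos(3*g)/4 - 3*g^2/2 + 3*g*sin(g)/2 + 12*g*sin(2*g) + 3*g*sin(3*g)/2 - 27*g*cos(g)/4 - 12*g*cos(2*g)^2 - 7*g*cos(2*g) - 17*g*cos(3*g)/4 + 5*g - 3*sin(g)/4 - 3*sin(2*g) - 3*sin(3*g)/4 - 3*sin(4*g)/2 - 3*cos(g) - 12*cos(2*g)^2 - 6*cos(2*g) - cos(3*g) + 6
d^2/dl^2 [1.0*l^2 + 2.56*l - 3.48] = 2.00000000000000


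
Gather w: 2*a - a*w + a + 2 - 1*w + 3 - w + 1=3*a + w*(-a - 2) + 6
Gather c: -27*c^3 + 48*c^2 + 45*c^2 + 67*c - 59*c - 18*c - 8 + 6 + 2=-27*c^3 + 93*c^2 - 10*c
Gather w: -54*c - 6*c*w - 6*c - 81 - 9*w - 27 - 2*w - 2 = -60*c + w*(-6*c - 11) - 110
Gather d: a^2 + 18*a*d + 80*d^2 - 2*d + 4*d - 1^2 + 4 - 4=a^2 + 80*d^2 + d*(18*a + 2) - 1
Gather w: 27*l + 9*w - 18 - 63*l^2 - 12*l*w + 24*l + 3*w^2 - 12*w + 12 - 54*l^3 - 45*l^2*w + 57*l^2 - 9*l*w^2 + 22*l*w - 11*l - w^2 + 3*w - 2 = -54*l^3 - 6*l^2 + 40*l + w^2*(2 - 9*l) + w*(-45*l^2 + 10*l) - 8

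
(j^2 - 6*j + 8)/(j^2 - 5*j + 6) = (j - 4)/(j - 3)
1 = 1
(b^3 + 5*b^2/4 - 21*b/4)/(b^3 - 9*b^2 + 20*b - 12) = b*(4*b^2 + 5*b - 21)/(4*(b^3 - 9*b^2 + 20*b - 12))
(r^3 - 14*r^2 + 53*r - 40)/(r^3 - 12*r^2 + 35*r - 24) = (r - 5)/(r - 3)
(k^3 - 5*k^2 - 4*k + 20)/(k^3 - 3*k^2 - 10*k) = (k - 2)/k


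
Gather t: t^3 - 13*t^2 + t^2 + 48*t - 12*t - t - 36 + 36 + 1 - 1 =t^3 - 12*t^2 + 35*t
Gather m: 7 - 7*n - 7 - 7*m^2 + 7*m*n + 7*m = -7*m^2 + m*(7*n + 7) - 7*n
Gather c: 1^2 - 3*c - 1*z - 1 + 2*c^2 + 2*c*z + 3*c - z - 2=2*c^2 + 2*c*z - 2*z - 2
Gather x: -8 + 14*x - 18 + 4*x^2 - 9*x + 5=4*x^2 + 5*x - 21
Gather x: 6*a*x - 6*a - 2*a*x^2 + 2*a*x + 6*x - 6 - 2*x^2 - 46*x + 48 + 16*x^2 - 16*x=-6*a + x^2*(14 - 2*a) + x*(8*a - 56) + 42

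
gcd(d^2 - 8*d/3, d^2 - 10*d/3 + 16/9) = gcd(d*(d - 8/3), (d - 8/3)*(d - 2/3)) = d - 8/3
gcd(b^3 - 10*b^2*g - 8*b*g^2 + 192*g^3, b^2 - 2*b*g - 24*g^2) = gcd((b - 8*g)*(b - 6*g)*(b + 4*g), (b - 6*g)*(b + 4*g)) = b^2 - 2*b*g - 24*g^2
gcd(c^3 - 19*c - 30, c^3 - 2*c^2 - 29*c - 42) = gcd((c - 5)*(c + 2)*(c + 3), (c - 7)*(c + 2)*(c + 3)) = c^2 + 5*c + 6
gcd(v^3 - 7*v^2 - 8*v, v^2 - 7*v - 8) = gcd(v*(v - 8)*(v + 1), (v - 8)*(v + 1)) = v^2 - 7*v - 8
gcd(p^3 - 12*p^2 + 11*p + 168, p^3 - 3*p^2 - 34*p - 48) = p^2 - 5*p - 24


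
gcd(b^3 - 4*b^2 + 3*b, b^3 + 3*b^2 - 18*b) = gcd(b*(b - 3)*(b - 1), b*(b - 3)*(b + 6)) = b^2 - 3*b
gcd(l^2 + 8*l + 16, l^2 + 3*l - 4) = l + 4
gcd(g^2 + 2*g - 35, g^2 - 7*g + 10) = g - 5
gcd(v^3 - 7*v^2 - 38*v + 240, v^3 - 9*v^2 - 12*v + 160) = v^2 - 13*v + 40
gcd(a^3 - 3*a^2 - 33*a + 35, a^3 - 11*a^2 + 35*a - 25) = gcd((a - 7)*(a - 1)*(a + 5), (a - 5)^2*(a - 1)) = a - 1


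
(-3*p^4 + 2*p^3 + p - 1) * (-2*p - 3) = 6*p^5 + 5*p^4 - 6*p^3 - 2*p^2 - p + 3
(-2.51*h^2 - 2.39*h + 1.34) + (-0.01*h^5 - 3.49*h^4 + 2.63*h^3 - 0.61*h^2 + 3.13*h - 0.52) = -0.01*h^5 - 3.49*h^4 + 2.63*h^3 - 3.12*h^2 + 0.74*h + 0.82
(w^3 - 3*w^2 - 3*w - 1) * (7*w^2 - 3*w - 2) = 7*w^5 - 24*w^4 - 14*w^3 + 8*w^2 + 9*w + 2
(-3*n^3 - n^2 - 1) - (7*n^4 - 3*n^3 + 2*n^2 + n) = -7*n^4 - 3*n^2 - n - 1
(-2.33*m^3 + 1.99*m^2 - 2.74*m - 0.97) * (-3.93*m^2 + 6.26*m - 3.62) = 9.1569*m^5 - 22.4065*m^4 + 31.6602*m^3 - 20.5441*m^2 + 3.8466*m + 3.5114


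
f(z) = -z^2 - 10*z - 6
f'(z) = -2*z - 10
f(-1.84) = 9.01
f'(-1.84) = -6.32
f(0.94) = -16.28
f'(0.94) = -11.88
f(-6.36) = 17.15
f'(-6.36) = 2.72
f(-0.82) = 1.53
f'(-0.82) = -8.36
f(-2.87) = 14.46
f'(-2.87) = -4.26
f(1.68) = -25.62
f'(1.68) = -13.36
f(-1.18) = 4.41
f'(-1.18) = -7.64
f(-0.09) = -5.11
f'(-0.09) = -9.82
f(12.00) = -270.00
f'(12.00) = -34.00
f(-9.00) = 3.00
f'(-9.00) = 8.00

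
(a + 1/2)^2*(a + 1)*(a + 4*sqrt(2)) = a^4 + 2*a^3 + 4*sqrt(2)*a^3 + 5*a^2/4 + 8*sqrt(2)*a^2 + a/4 + 5*sqrt(2)*a + sqrt(2)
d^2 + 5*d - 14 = (d - 2)*(d + 7)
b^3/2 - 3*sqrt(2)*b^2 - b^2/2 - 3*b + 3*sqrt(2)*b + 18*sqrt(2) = (b/2 + 1)*(b - 3)*(b - 6*sqrt(2))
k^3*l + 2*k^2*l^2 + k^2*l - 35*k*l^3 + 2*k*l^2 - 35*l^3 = (k - 5*l)*(k + 7*l)*(k*l + l)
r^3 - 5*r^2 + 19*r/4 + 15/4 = (r - 3)*(r - 5/2)*(r + 1/2)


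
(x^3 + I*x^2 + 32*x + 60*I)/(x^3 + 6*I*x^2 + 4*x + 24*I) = (x^2 - I*x + 30)/(x^2 + 4*I*x + 12)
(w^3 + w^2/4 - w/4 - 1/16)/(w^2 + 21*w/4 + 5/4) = (w^2 - 1/4)/(w + 5)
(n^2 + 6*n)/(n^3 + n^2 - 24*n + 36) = n/(n^2 - 5*n + 6)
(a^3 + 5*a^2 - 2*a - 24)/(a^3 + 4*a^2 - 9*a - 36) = (a - 2)/(a - 3)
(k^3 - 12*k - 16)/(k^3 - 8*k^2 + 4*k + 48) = (k + 2)/(k - 6)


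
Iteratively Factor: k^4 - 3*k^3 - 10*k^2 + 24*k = (k)*(k^3 - 3*k^2 - 10*k + 24) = k*(k - 2)*(k^2 - k - 12) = k*(k - 2)*(k + 3)*(k - 4)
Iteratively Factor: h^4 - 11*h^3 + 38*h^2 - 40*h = (h - 5)*(h^3 - 6*h^2 + 8*h) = (h - 5)*(h - 2)*(h^2 - 4*h) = (h - 5)*(h - 4)*(h - 2)*(h)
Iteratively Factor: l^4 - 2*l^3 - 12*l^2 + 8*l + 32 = (l + 2)*(l^3 - 4*l^2 - 4*l + 16) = (l - 4)*(l + 2)*(l^2 - 4) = (l - 4)*(l + 2)^2*(l - 2)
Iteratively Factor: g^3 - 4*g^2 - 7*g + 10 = (g + 2)*(g^2 - 6*g + 5) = (g - 1)*(g + 2)*(g - 5)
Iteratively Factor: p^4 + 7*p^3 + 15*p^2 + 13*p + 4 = (p + 1)*(p^3 + 6*p^2 + 9*p + 4) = (p + 1)*(p + 4)*(p^2 + 2*p + 1) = (p + 1)^2*(p + 4)*(p + 1)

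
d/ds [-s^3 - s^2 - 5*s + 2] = -3*s^2 - 2*s - 5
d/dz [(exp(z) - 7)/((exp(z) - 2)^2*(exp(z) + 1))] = 2*(-exp(2*z) + 10*exp(z) - 1)*exp(z)/(exp(5*z) - 4*exp(4*z) + exp(3*z) + 10*exp(2*z) - 4*exp(z) - 8)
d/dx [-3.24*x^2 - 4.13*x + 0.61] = -6.48*x - 4.13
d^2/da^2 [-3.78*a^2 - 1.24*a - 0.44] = -7.56000000000000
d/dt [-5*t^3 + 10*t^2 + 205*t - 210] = -15*t^2 + 20*t + 205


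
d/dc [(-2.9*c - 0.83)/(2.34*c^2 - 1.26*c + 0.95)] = (6.786*c^2 + 3.8844*c - 3.8008)/(5.4756*c^4 - 5.8968*c^3 + 6.0336*c^2 - 2.394*c + 0.9025)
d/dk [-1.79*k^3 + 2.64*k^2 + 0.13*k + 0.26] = -5.37*k^2 + 5.28*k + 0.13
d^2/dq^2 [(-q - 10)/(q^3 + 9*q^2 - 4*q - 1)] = 2*(-(q + 10)*(3*q^2 + 18*q - 4)^2 + (3*q^2 + 18*q + 3*(q + 3)*(q + 10) - 4)*(q^3 + 9*q^2 - 4*q - 1))/(q^3 + 9*q^2 - 4*q - 1)^3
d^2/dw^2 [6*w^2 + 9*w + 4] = 12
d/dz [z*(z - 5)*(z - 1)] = 3*z^2 - 12*z + 5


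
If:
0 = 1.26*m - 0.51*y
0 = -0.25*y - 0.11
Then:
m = -0.18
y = -0.44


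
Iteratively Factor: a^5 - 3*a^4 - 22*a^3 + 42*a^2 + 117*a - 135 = (a - 5)*(a^4 + 2*a^3 - 12*a^2 - 18*a + 27) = (a - 5)*(a - 1)*(a^3 + 3*a^2 - 9*a - 27) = (a - 5)*(a - 1)*(a + 3)*(a^2 - 9) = (a - 5)*(a - 3)*(a - 1)*(a + 3)*(a + 3)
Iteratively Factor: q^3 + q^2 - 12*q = (q + 4)*(q^2 - 3*q) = (q - 3)*(q + 4)*(q)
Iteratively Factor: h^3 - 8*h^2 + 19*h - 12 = (h - 3)*(h^2 - 5*h + 4) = (h - 3)*(h - 1)*(h - 4)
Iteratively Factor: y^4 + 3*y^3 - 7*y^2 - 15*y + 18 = (y + 3)*(y^3 - 7*y + 6) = (y - 1)*(y + 3)*(y^2 + y - 6) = (y - 1)*(y + 3)^2*(y - 2)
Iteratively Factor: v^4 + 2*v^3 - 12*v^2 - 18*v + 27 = (v + 3)*(v^3 - v^2 - 9*v + 9) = (v + 3)^2*(v^2 - 4*v + 3) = (v - 1)*(v + 3)^2*(v - 3)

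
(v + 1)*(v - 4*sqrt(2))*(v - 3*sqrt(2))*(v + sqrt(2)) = v^4 - 6*sqrt(2)*v^3 + v^3 - 6*sqrt(2)*v^2 + 10*v^2 + 10*v + 24*sqrt(2)*v + 24*sqrt(2)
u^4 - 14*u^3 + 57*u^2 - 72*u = u*(u - 8)*(u - 3)^2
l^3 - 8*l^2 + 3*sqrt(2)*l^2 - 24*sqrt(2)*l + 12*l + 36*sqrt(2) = (l - 6)*(l - 2)*(l + 3*sqrt(2))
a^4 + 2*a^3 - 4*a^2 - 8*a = a*(a - 2)*(a + 2)^2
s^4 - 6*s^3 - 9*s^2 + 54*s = s*(s - 6)*(s - 3)*(s + 3)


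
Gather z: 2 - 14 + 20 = 8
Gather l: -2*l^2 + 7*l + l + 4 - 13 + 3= -2*l^2 + 8*l - 6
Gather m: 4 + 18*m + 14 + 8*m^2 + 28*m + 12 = 8*m^2 + 46*m + 30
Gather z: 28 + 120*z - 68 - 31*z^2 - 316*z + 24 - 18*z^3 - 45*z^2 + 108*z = -18*z^3 - 76*z^2 - 88*z - 16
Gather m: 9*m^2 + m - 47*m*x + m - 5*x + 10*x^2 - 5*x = 9*m^2 + m*(2 - 47*x) + 10*x^2 - 10*x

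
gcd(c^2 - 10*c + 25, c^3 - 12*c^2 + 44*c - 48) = 1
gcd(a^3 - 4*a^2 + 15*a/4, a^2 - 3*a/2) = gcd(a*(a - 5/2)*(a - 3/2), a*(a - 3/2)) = a^2 - 3*a/2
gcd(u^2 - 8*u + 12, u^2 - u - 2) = u - 2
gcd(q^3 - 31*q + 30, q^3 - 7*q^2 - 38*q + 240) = q^2 + q - 30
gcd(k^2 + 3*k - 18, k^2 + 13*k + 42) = k + 6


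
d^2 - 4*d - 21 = (d - 7)*(d + 3)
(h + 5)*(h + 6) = h^2 + 11*h + 30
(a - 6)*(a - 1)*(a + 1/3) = a^3 - 20*a^2/3 + 11*a/3 + 2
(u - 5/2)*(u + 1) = u^2 - 3*u/2 - 5/2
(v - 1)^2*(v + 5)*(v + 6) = v^4 + 9*v^3 + 9*v^2 - 49*v + 30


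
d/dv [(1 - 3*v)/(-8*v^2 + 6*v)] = (-12*v^2 + 8*v - 3)/(2*v^2*(16*v^2 - 24*v + 9))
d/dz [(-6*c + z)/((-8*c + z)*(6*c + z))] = ((-6*c + z)*(8*c - z) + (6*c - z)*(6*c + z) - (6*c + z)*(8*c - z))/((6*c + z)^2*(8*c - z)^2)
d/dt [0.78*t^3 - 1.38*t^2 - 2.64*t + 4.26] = 2.34*t^2 - 2.76*t - 2.64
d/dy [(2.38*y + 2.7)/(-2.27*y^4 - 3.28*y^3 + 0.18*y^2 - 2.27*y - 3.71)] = (16.2078*y^4 + 40.1288*y^3 + 26.1396*y^2 - 0.972*y - 2.7008)/(5.1529*y^8 + 14.8912*y^7 + 9.9412*y^6 + 9.125*y^5 + 31.767*y^4 + 23.5204*y^3 + 3.8173*y^2 + 16.8434*y + 13.7641)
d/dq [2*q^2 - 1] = 4*q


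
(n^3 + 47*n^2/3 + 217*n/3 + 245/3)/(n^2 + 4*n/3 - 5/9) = 3*(n^2 + 14*n + 49)/(3*n - 1)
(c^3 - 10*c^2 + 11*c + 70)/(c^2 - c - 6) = (c^2 - 12*c + 35)/(c - 3)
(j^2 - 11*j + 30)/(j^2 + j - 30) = (j - 6)/(j + 6)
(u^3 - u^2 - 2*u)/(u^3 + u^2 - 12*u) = (u^2 - u - 2)/(u^2 + u - 12)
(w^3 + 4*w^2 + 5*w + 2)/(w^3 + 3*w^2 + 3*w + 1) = (w + 2)/(w + 1)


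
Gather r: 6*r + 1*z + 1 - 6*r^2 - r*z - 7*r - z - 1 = -6*r^2 + r*(-z - 1)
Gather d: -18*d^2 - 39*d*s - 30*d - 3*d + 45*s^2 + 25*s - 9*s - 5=-18*d^2 + d*(-39*s - 33) + 45*s^2 + 16*s - 5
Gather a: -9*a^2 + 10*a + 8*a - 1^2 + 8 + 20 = -9*a^2 + 18*a + 27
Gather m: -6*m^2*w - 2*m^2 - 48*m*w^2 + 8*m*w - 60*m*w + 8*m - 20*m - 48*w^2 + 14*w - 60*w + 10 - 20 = m^2*(-6*w - 2) + m*(-48*w^2 - 52*w - 12) - 48*w^2 - 46*w - 10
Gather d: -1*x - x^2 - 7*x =-x^2 - 8*x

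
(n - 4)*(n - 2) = n^2 - 6*n + 8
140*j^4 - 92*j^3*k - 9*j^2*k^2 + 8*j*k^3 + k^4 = (-2*j + k)^2*(5*j + k)*(7*j + k)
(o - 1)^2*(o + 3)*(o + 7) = o^4 + 8*o^3 + 2*o^2 - 32*o + 21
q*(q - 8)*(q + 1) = q^3 - 7*q^2 - 8*q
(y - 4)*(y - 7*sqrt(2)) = y^2 - 7*sqrt(2)*y - 4*y + 28*sqrt(2)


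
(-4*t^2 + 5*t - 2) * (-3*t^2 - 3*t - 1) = 12*t^4 - 3*t^3 - 5*t^2 + t + 2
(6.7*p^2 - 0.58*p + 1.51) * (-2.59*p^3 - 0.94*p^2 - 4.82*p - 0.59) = -17.353*p^5 - 4.7958*p^4 - 35.6597*p^3 - 2.5768*p^2 - 6.936*p - 0.8909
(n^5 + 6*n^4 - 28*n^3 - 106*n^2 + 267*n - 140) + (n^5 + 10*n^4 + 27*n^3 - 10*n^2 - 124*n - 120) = 2*n^5 + 16*n^4 - n^3 - 116*n^2 + 143*n - 260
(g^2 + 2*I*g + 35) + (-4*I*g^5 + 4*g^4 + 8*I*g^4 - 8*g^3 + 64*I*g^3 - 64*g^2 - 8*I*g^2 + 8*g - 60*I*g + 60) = -4*I*g^5 + 4*g^4 + 8*I*g^4 - 8*g^3 + 64*I*g^3 - 63*g^2 - 8*I*g^2 + 8*g - 58*I*g + 95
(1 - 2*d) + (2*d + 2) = 3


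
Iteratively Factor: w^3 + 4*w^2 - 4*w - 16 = (w + 2)*(w^2 + 2*w - 8) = (w + 2)*(w + 4)*(w - 2)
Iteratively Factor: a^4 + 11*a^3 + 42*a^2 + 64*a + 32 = (a + 4)*(a^3 + 7*a^2 + 14*a + 8) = (a + 2)*(a + 4)*(a^2 + 5*a + 4) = (a + 2)*(a + 4)^2*(a + 1)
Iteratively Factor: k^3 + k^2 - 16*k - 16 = (k - 4)*(k^2 + 5*k + 4) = (k - 4)*(k + 4)*(k + 1)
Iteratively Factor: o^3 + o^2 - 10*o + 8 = (o - 1)*(o^2 + 2*o - 8) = (o - 1)*(o + 4)*(o - 2)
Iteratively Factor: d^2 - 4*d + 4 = (d - 2)*(d - 2)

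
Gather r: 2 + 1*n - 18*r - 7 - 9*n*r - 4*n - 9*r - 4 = -3*n + r*(-9*n - 27) - 9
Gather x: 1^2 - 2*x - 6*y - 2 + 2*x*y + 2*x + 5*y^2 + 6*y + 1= 2*x*y + 5*y^2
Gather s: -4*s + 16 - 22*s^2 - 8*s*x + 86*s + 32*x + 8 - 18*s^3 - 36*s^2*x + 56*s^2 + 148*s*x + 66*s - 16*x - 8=-18*s^3 + s^2*(34 - 36*x) + s*(140*x + 148) + 16*x + 16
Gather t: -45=-45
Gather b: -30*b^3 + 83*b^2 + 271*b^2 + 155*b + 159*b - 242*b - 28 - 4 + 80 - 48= -30*b^3 + 354*b^2 + 72*b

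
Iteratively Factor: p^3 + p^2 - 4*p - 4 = (p + 2)*(p^2 - p - 2) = (p - 2)*(p + 2)*(p + 1)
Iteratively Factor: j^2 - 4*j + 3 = (j - 3)*(j - 1)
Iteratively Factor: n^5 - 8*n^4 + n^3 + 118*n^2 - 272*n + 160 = (n + 4)*(n^4 - 12*n^3 + 49*n^2 - 78*n + 40) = (n - 4)*(n + 4)*(n^3 - 8*n^2 + 17*n - 10) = (n - 4)*(n - 2)*(n + 4)*(n^2 - 6*n + 5) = (n - 4)*(n - 2)*(n - 1)*(n + 4)*(n - 5)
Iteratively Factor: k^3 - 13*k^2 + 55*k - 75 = (k - 5)*(k^2 - 8*k + 15) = (k - 5)*(k - 3)*(k - 5)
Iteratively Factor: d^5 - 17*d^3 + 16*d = (d + 1)*(d^4 - d^3 - 16*d^2 + 16*d) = d*(d + 1)*(d^3 - d^2 - 16*d + 16) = d*(d + 1)*(d + 4)*(d^2 - 5*d + 4) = d*(d - 1)*(d + 1)*(d + 4)*(d - 4)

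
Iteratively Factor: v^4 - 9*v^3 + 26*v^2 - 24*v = (v - 3)*(v^3 - 6*v^2 + 8*v) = (v - 4)*(v - 3)*(v^2 - 2*v) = (v - 4)*(v - 3)*(v - 2)*(v)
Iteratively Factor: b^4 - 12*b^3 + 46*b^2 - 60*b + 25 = (b - 5)*(b^3 - 7*b^2 + 11*b - 5) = (b - 5)*(b - 1)*(b^2 - 6*b + 5) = (b - 5)^2*(b - 1)*(b - 1)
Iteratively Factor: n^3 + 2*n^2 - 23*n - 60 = (n + 3)*(n^2 - n - 20) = (n + 3)*(n + 4)*(n - 5)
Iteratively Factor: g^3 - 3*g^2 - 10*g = (g)*(g^2 - 3*g - 10) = g*(g + 2)*(g - 5)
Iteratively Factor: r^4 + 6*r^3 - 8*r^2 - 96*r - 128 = (r + 2)*(r^3 + 4*r^2 - 16*r - 64) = (r + 2)*(r + 4)*(r^2 - 16) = (r + 2)*(r + 4)^2*(r - 4)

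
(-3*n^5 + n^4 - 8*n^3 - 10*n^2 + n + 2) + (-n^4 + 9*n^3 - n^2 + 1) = -3*n^5 + n^3 - 11*n^2 + n + 3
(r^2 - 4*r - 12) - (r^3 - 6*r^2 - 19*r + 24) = -r^3 + 7*r^2 + 15*r - 36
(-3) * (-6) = 18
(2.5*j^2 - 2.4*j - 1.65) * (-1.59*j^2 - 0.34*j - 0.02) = -3.975*j^4 + 2.966*j^3 + 3.3895*j^2 + 0.609*j + 0.033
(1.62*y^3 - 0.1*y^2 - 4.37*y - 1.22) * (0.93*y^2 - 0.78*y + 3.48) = 1.5066*y^5 - 1.3566*y^4 + 1.6515*y^3 + 1.926*y^2 - 14.256*y - 4.2456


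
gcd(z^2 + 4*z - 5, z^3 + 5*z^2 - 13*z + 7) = z - 1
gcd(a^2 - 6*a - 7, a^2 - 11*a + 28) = a - 7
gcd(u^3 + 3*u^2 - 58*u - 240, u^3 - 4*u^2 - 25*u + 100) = u + 5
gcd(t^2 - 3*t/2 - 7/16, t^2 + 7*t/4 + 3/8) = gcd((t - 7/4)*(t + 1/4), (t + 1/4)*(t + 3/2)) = t + 1/4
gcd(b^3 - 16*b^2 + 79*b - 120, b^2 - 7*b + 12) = b - 3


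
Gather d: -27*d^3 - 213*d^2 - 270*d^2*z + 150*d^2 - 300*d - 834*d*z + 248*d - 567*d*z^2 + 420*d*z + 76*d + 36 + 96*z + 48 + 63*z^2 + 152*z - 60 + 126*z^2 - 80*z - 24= -27*d^3 + d^2*(-270*z - 63) + d*(-567*z^2 - 414*z + 24) + 189*z^2 + 168*z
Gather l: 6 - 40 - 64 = -98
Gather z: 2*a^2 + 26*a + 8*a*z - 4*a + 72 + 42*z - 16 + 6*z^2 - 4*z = 2*a^2 + 22*a + 6*z^2 + z*(8*a + 38) + 56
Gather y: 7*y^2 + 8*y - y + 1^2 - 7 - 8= 7*y^2 + 7*y - 14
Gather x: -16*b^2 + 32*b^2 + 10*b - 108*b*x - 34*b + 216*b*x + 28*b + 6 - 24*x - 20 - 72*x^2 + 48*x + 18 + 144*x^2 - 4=16*b^2 + 4*b + 72*x^2 + x*(108*b + 24)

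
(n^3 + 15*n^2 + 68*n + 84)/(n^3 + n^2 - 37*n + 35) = (n^2 + 8*n + 12)/(n^2 - 6*n + 5)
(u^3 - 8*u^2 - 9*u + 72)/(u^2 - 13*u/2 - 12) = 2*(u^2 - 9)/(2*u + 3)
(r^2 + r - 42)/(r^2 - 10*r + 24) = (r + 7)/(r - 4)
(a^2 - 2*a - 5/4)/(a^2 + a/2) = (a - 5/2)/a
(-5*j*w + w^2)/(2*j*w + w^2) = (-5*j + w)/(2*j + w)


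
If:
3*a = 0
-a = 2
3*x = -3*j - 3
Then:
No Solution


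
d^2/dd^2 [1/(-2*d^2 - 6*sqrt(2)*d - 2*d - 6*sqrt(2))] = (d^2 + d + 3*sqrt(2)*d - (2*d + 1 + 3*sqrt(2))^2 + 3*sqrt(2))/(d^2 + d + 3*sqrt(2)*d + 3*sqrt(2))^3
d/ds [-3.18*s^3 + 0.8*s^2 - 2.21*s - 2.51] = -9.54*s^2 + 1.6*s - 2.21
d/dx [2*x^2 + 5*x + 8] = 4*x + 5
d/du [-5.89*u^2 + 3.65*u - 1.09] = 3.65 - 11.78*u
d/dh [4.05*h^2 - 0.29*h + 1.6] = 8.1*h - 0.29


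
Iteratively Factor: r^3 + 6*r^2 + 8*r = (r)*(r^2 + 6*r + 8) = r*(r + 4)*(r + 2)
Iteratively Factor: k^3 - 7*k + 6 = (k - 2)*(k^2 + 2*k - 3) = (k - 2)*(k - 1)*(k + 3)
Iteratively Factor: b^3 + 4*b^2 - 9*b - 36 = (b + 4)*(b^2 - 9) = (b - 3)*(b + 4)*(b + 3)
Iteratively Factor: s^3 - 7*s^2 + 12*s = (s - 3)*(s^2 - 4*s) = s*(s - 3)*(s - 4)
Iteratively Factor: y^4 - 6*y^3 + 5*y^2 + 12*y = (y + 1)*(y^3 - 7*y^2 + 12*y) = y*(y + 1)*(y^2 - 7*y + 12) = y*(y - 3)*(y + 1)*(y - 4)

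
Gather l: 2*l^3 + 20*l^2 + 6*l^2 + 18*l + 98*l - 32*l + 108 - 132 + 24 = 2*l^3 + 26*l^2 + 84*l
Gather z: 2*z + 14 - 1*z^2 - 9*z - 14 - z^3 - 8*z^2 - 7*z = -z^3 - 9*z^2 - 14*z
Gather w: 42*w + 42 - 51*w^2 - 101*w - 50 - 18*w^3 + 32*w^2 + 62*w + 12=-18*w^3 - 19*w^2 + 3*w + 4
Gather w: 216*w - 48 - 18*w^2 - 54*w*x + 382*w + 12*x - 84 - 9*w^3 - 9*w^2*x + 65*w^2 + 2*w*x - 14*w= -9*w^3 + w^2*(47 - 9*x) + w*(584 - 52*x) + 12*x - 132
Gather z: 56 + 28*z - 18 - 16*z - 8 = 12*z + 30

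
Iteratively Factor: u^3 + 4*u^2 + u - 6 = (u + 2)*(u^2 + 2*u - 3) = (u + 2)*(u + 3)*(u - 1)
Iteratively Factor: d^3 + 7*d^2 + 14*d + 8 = (d + 1)*(d^2 + 6*d + 8) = (d + 1)*(d + 2)*(d + 4)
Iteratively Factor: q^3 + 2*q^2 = (q)*(q^2 + 2*q) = q*(q + 2)*(q)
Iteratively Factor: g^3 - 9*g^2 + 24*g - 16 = (g - 4)*(g^2 - 5*g + 4) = (g - 4)^2*(g - 1)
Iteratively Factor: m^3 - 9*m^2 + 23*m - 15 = (m - 5)*(m^2 - 4*m + 3) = (m - 5)*(m - 3)*(m - 1)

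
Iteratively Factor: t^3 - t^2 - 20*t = (t - 5)*(t^2 + 4*t) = t*(t - 5)*(t + 4)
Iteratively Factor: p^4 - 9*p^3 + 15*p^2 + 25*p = (p - 5)*(p^3 - 4*p^2 - 5*p) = p*(p - 5)*(p^2 - 4*p - 5) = p*(p - 5)^2*(p + 1)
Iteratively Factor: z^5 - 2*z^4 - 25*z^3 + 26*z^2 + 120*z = (z - 3)*(z^4 + z^3 - 22*z^2 - 40*z) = (z - 5)*(z - 3)*(z^3 + 6*z^2 + 8*z) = (z - 5)*(z - 3)*(z + 4)*(z^2 + 2*z) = (z - 5)*(z - 3)*(z + 2)*(z + 4)*(z)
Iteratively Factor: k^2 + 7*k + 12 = (k + 3)*(k + 4)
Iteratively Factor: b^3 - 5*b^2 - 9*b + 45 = (b - 5)*(b^2 - 9) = (b - 5)*(b + 3)*(b - 3)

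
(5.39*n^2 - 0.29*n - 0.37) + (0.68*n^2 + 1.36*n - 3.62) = 6.07*n^2 + 1.07*n - 3.99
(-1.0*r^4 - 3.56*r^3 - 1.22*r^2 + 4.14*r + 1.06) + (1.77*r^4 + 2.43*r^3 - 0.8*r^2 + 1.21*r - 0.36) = 0.77*r^4 - 1.13*r^3 - 2.02*r^2 + 5.35*r + 0.7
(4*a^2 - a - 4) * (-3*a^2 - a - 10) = -12*a^4 - a^3 - 27*a^2 + 14*a + 40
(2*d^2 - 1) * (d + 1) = 2*d^3 + 2*d^2 - d - 1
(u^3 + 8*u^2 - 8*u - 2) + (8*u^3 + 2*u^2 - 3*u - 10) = 9*u^3 + 10*u^2 - 11*u - 12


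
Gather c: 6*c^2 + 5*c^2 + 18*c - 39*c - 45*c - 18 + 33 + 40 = 11*c^2 - 66*c + 55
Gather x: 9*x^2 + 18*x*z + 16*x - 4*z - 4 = 9*x^2 + x*(18*z + 16) - 4*z - 4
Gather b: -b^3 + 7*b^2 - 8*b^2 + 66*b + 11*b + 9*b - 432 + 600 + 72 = -b^3 - b^2 + 86*b + 240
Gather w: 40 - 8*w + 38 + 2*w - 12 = 66 - 6*w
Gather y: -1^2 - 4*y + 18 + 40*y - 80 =36*y - 63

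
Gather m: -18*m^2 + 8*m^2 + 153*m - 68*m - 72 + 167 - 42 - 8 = -10*m^2 + 85*m + 45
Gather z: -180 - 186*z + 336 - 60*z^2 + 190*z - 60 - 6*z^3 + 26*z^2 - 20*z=-6*z^3 - 34*z^2 - 16*z + 96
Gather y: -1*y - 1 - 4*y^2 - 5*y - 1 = -4*y^2 - 6*y - 2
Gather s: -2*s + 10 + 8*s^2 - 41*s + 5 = 8*s^2 - 43*s + 15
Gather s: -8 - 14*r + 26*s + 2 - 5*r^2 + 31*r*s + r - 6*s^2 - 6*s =-5*r^2 - 13*r - 6*s^2 + s*(31*r + 20) - 6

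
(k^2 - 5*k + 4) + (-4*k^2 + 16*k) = -3*k^2 + 11*k + 4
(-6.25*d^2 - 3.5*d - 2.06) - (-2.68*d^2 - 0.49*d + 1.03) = -3.57*d^2 - 3.01*d - 3.09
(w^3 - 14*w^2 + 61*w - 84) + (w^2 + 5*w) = w^3 - 13*w^2 + 66*w - 84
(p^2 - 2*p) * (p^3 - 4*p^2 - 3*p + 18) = p^5 - 6*p^4 + 5*p^3 + 24*p^2 - 36*p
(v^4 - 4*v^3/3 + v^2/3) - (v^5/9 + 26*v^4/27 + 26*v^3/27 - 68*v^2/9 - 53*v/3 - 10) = -v^5/9 + v^4/27 - 62*v^3/27 + 71*v^2/9 + 53*v/3 + 10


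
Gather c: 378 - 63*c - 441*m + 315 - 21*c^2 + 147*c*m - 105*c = -21*c^2 + c*(147*m - 168) - 441*m + 693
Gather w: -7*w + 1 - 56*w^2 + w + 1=-56*w^2 - 6*w + 2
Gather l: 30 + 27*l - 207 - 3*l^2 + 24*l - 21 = -3*l^2 + 51*l - 198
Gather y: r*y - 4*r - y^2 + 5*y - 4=-4*r - y^2 + y*(r + 5) - 4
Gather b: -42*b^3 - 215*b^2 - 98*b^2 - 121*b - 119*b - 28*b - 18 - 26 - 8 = -42*b^3 - 313*b^2 - 268*b - 52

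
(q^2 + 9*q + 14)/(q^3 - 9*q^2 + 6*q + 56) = (q + 7)/(q^2 - 11*q + 28)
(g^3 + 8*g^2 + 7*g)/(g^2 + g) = g + 7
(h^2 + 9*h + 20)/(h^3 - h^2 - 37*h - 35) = (h + 4)/(h^2 - 6*h - 7)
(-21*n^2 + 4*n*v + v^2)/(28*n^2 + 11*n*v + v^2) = (-3*n + v)/(4*n + v)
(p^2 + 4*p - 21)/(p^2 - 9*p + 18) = (p + 7)/(p - 6)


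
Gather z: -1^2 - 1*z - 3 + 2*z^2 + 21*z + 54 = 2*z^2 + 20*z + 50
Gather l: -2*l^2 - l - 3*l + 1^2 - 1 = -2*l^2 - 4*l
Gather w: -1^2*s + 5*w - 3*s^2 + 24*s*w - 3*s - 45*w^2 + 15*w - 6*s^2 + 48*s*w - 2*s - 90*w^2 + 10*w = -9*s^2 - 6*s - 135*w^2 + w*(72*s + 30)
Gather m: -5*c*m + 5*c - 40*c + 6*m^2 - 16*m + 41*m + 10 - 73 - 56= -35*c + 6*m^2 + m*(25 - 5*c) - 119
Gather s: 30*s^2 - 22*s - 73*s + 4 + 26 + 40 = 30*s^2 - 95*s + 70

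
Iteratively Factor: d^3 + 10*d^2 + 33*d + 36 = (d + 4)*(d^2 + 6*d + 9) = (d + 3)*(d + 4)*(d + 3)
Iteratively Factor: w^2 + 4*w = (w + 4)*(w)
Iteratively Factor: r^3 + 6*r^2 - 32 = (r + 4)*(r^2 + 2*r - 8) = (r - 2)*(r + 4)*(r + 4)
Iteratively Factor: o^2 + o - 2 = (o + 2)*(o - 1)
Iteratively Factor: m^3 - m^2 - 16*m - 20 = (m + 2)*(m^2 - 3*m - 10) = (m - 5)*(m + 2)*(m + 2)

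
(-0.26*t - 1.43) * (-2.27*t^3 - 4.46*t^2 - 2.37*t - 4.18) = 0.5902*t^4 + 4.4057*t^3 + 6.994*t^2 + 4.4759*t + 5.9774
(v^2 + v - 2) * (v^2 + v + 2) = v^4 + 2*v^3 + v^2 - 4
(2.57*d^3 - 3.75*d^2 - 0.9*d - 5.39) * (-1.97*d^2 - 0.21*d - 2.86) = -5.0629*d^5 + 6.8478*d^4 - 4.7897*d^3 + 21.5323*d^2 + 3.7059*d + 15.4154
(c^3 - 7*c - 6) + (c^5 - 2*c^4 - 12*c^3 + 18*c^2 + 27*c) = c^5 - 2*c^4 - 11*c^3 + 18*c^2 + 20*c - 6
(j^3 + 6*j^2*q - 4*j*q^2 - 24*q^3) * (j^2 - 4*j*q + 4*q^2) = j^5 + 2*j^4*q - 24*j^3*q^2 + 16*j^2*q^3 + 80*j*q^4 - 96*q^5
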